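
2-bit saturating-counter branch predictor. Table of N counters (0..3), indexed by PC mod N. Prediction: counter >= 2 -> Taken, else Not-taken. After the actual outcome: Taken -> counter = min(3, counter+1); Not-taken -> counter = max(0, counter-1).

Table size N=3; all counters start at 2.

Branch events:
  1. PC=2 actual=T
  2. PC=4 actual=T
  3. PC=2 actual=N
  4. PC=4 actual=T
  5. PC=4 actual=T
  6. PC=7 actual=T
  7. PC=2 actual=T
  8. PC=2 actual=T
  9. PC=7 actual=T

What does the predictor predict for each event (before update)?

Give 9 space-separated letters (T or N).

Ev 1: PC=2 idx=2 pred=T actual=T -> ctr[2]=3
Ev 2: PC=4 idx=1 pred=T actual=T -> ctr[1]=3
Ev 3: PC=2 idx=2 pred=T actual=N -> ctr[2]=2
Ev 4: PC=4 idx=1 pred=T actual=T -> ctr[1]=3
Ev 5: PC=4 idx=1 pred=T actual=T -> ctr[1]=3
Ev 6: PC=7 idx=1 pred=T actual=T -> ctr[1]=3
Ev 7: PC=2 idx=2 pred=T actual=T -> ctr[2]=3
Ev 8: PC=2 idx=2 pred=T actual=T -> ctr[2]=3
Ev 9: PC=7 idx=1 pred=T actual=T -> ctr[1]=3

Answer: T T T T T T T T T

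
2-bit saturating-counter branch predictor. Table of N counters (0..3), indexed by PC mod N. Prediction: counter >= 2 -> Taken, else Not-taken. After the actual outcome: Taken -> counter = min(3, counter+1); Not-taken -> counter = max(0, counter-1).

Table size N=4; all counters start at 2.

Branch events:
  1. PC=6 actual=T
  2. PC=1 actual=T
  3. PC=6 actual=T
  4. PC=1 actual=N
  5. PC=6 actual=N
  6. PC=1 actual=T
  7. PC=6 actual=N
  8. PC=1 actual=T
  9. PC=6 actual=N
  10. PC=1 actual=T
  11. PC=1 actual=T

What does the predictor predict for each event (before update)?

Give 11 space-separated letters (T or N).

Ev 1: PC=6 idx=2 pred=T actual=T -> ctr[2]=3
Ev 2: PC=1 idx=1 pred=T actual=T -> ctr[1]=3
Ev 3: PC=6 idx=2 pred=T actual=T -> ctr[2]=3
Ev 4: PC=1 idx=1 pred=T actual=N -> ctr[1]=2
Ev 5: PC=6 idx=2 pred=T actual=N -> ctr[2]=2
Ev 6: PC=1 idx=1 pred=T actual=T -> ctr[1]=3
Ev 7: PC=6 idx=2 pred=T actual=N -> ctr[2]=1
Ev 8: PC=1 idx=1 pred=T actual=T -> ctr[1]=3
Ev 9: PC=6 idx=2 pred=N actual=N -> ctr[2]=0
Ev 10: PC=1 idx=1 pred=T actual=T -> ctr[1]=3
Ev 11: PC=1 idx=1 pred=T actual=T -> ctr[1]=3

Answer: T T T T T T T T N T T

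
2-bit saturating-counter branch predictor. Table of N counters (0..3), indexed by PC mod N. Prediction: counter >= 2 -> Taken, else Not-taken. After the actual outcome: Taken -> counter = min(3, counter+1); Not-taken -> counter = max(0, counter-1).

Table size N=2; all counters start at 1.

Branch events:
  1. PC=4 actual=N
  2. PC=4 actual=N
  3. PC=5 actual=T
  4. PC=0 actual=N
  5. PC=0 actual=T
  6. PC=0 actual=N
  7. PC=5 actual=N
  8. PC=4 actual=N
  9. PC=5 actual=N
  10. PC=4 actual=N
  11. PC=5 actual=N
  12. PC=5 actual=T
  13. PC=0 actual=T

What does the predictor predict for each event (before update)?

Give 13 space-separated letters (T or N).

Ev 1: PC=4 idx=0 pred=N actual=N -> ctr[0]=0
Ev 2: PC=4 idx=0 pred=N actual=N -> ctr[0]=0
Ev 3: PC=5 idx=1 pred=N actual=T -> ctr[1]=2
Ev 4: PC=0 idx=0 pred=N actual=N -> ctr[0]=0
Ev 5: PC=0 idx=0 pred=N actual=T -> ctr[0]=1
Ev 6: PC=0 idx=0 pred=N actual=N -> ctr[0]=0
Ev 7: PC=5 idx=1 pred=T actual=N -> ctr[1]=1
Ev 8: PC=4 idx=0 pred=N actual=N -> ctr[0]=0
Ev 9: PC=5 idx=1 pred=N actual=N -> ctr[1]=0
Ev 10: PC=4 idx=0 pred=N actual=N -> ctr[0]=0
Ev 11: PC=5 idx=1 pred=N actual=N -> ctr[1]=0
Ev 12: PC=5 idx=1 pred=N actual=T -> ctr[1]=1
Ev 13: PC=0 idx=0 pred=N actual=T -> ctr[0]=1

Answer: N N N N N N T N N N N N N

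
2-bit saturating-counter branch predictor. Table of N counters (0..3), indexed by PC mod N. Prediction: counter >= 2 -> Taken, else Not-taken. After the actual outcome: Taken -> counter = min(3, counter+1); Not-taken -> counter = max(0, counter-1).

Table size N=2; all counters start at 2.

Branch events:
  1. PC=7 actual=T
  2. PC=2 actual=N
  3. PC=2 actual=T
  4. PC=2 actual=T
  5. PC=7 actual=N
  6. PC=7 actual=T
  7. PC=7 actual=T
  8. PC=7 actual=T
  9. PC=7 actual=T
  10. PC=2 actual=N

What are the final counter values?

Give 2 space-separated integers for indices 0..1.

Ev 1: PC=7 idx=1 pred=T actual=T -> ctr[1]=3
Ev 2: PC=2 idx=0 pred=T actual=N -> ctr[0]=1
Ev 3: PC=2 idx=0 pred=N actual=T -> ctr[0]=2
Ev 4: PC=2 idx=0 pred=T actual=T -> ctr[0]=3
Ev 5: PC=7 idx=1 pred=T actual=N -> ctr[1]=2
Ev 6: PC=7 idx=1 pred=T actual=T -> ctr[1]=3
Ev 7: PC=7 idx=1 pred=T actual=T -> ctr[1]=3
Ev 8: PC=7 idx=1 pred=T actual=T -> ctr[1]=3
Ev 9: PC=7 idx=1 pred=T actual=T -> ctr[1]=3
Ev 10: PC=2 idx=0 pred=T actual=N -> ctr[0]=2

Answer: 2 3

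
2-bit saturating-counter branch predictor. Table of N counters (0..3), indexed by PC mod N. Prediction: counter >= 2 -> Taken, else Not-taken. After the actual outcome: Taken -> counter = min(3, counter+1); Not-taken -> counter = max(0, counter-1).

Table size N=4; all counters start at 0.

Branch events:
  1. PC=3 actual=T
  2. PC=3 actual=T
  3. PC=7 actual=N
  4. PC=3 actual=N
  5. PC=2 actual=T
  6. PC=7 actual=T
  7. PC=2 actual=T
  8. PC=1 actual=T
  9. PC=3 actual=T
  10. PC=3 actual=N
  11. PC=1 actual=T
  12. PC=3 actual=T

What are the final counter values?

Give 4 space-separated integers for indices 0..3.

Answer: 0 2 2 2

Derivation:
Ev 1: PC=3 idx=3 pred=N actual=T -> ctr[3]=1
Ev 2: PC=3 idx=3 pred=N actual=T -> ctr[3]=2
Ev 3: PC=7 idx=3 pred=T actual=N -> ctr[3]=1
Ev 4: PC=3 idx=3 pred=N actual=N -> ctr[3]=0
Ev 5: PC=2 idx=2 pred=N actual=T -> ctr[2]=1
Ev 6: PC=7 idx=3 pred=N actual=T -> ctr[3]=1
Ev 7: PC=2 idx=2 pred=N actual=T -> ctr[2]=2
Ev 8: PC=1 idx=1 pred=N actual=T -> ctr[1]=1
Ev 9: PC=3 idx=3 pred=N actual=T -> ctr[3]=2
Ev 10: PC=3 idx=3 pred=T actual=N -> ctr[3]=1
Ev 11: PC=1 idx=1 pred=N actual=T -> ctr[1]=2
Ev 12: PC=3 idx=3 pred=N actual=T -> ctr[3]=2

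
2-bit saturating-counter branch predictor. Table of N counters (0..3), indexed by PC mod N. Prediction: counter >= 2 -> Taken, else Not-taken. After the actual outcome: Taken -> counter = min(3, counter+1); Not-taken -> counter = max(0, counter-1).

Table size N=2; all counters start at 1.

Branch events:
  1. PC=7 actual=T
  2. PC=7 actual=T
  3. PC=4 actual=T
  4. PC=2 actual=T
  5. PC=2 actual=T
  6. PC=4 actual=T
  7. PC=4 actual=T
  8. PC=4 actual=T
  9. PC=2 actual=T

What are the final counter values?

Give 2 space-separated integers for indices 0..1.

Ev 1: PC=7 idx=1 pred=N actual=T -> ctr[1]=2
Ev 2: PC=7 idx=1 pred=T actual=T -> ctr[1]=3
Ev 3: PC=4 idx=0 pred=N actual=T -> ctr[0]=2
Ev 4: PC=2 idx=0 pred=T actual=T -> ctr[0]=3
Ev 5: PC=2 idx=0 pred=T actual=T -> ctr[0]=3
Ev 6: PC=4 idx=0 pred=T actual=T -> ctr[0]=3
Ev 7: PC=4 idx=0 pred=T actual=T -> ctr[0]=3
Ev 8: PC=4 idx=0 pred=T actual=T -> ctr[0]=3
Ev 9: PC=2 idx=0 pred=T actual=T -> ctr[0]=3

Answer: 3 3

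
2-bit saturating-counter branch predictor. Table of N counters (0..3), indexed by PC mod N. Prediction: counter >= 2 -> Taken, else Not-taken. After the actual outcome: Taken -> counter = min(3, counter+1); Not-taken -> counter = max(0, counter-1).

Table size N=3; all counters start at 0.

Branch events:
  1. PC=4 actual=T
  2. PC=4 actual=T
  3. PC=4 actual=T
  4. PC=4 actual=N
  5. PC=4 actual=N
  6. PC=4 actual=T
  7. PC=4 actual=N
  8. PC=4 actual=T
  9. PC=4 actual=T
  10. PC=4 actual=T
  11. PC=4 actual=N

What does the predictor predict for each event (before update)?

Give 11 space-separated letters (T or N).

Ev 1: PC=4 idx=1 pred=N actual=T -> ctr[1]=1
Ev 2: PC=4 idx=1 pred=N actual=T -> ctr[1]=2
Ev 3: PC=4 idx=1 pred=T actual=T -> ctr[1]=3
Ev 4: PC=4 idx=1 pred=T actual=N -> ctr[1]=2
Ev 5: PC=4 idx=1 pred=T actual=N -> ctr[1]=1
Ev 6: PC=4 idx=1 pred=N actual=T -> ctr[1]=2
Ev 7: PC=4 idx=1 pred=T actual=N -> ctr[1]=1
Ev 8: PC=4 idx=1 pred=N actual=T -> ctr[1]=2
Ev 9: PC=4 idx=1 pred=T actual=T -> ctr[1]=3
Ev 10: PC=4 idx=1 pred=T actual=T -> ctr[1]=3
Ev 11: PC=4 idx=1 pred=T actual=N -> ctr[1]=2

Answer: N N T T T N T N T T T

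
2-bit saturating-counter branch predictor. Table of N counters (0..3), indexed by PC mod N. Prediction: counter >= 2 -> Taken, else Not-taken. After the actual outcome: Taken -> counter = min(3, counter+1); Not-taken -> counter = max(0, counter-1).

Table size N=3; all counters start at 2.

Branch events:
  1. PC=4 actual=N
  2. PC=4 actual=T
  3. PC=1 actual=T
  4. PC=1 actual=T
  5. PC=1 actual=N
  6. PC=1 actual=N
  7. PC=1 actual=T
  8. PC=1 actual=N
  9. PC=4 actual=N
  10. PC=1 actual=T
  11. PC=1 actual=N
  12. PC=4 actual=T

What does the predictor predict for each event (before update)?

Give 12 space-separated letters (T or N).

Answer: T N T T T T N T N N N N

Derivation:
Ev 1: PC=4 idx=1 pred=T actual=N -> ctr[1]=1
Ev 2: PC=4 idx=1 pred=N actual=T -> ctr[1]=2
Ev 3: PC=1 idx=1 pred=T actual=T -> ctr[1]=3
Ev 4: PC=1 idx=1 pred=T actual=T -> ctr[1]=3
Ev 5: PC=1 idx=1 pred=T actual=N -> ctr[1]=2
Ev 6: PC=1 idx=1 pred=T actual=N -> ctr[1]=1
Ev 7: PC=1 idx=1 pred=N actual=T -> ctr[1]=2
Ev 8: PC=1 idx=1 pred=T actual=N -> ctr[1]=1
Ev 9: PC=4 idx=1 pred=N actual=N -> ctr[1]=0
Ev 10: PC=1 idx=1 pred=N actual=T -> ctr[1]=1
Ev 11: PC=1 idx=1 pred=N actual=N -> ctr[1]=0
Ev 12: PC=4 idx=1 pred=N actual=T -> ctr[1]=1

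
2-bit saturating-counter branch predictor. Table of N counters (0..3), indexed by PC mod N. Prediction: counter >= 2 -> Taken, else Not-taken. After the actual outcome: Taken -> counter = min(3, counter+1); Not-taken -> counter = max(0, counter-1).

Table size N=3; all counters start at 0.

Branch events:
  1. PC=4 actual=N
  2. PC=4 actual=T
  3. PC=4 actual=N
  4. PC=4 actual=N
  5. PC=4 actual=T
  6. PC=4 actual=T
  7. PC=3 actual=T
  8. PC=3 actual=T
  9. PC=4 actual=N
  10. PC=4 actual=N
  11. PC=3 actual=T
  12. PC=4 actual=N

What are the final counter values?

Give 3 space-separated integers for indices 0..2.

Answer: 3 0 0

Derivation:
Ev 1: PC=4 idx=1 pred=N actual=N -> ctr[1]=0
Ev 2: PC=4 idx=1 pred=N actual=T -> ctr[1]=1
Ev 3: PC=4 idx=1 pred=N actual=N -> ctr[1]=0
Ev 4: PC=4 idx=1 pred=N actual=N -> ctr[1]=0
Ev 5: PC=4 idx=1 pred=N actual=T -> ctr[1]=1
Ev 6: PC=4 idx=1 pred=N actual=T -> ctr[1]=2
Ev 7: PC=3 idx=0 pred=N actual=T -> ctr[0]=1
Ev 8: PC=3 idx=0 pred=N actual=T -> ctr[0]=2
Ev 9: PC=4 idx=1 pred=T actual=N -> ctr[1]=1
Ev 10: PC=4 idx=1 pred=N actual=N -> ctr[1]=0
Ev 11: PC=3 idx=0 pred=T actual=T -> ctr[0]=3
Ev 12: PC=4 idx=1 pred=N actual=N -> ctr[1]=0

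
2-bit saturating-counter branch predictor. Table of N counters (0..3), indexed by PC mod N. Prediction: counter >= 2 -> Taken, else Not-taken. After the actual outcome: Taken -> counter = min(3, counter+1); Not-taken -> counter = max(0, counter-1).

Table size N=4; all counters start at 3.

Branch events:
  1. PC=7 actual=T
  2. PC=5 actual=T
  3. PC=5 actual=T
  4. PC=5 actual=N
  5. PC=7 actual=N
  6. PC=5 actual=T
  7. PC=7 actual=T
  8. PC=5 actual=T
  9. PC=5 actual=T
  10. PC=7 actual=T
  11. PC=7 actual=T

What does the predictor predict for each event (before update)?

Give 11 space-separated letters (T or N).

Ev 1: PC=7 idx=3 pred=T actual=T -> ctr[3]=3
Ev 2: PC=5 idx=1 pred=T actual=T -> ctr[1]=3
Ev 3: PC=5 idx=1 pred=T actual=T -> ctr[1]=3
Ev 4: PC=5 idx=1 pred=T actual=N -> ctr[1]=2
Ev 5: PC=7 idx=3 pred=T actual=N -> ctr[3]=2
Ev 6: PC=5 idx=1 pred=T actual=T -> ctr[1]=3
Ev 7: PC=7 idx=3 pred=T actual=T -> ctr[3]=3
Ev 8: PC=5 idx=1 pred=T actual=T -> ctr[1]=3
Ev 9: PC=5 idx=1 pred=T actual=T -> ctr[1]=3
Ev 10: PC=7 idx=3 pred=T actual=T -> ctr[3]=3
Ev 11: PC=7 idx=3 pred=T actual=T -> ctr[3]=3

Answer: T T T T T T T T T T T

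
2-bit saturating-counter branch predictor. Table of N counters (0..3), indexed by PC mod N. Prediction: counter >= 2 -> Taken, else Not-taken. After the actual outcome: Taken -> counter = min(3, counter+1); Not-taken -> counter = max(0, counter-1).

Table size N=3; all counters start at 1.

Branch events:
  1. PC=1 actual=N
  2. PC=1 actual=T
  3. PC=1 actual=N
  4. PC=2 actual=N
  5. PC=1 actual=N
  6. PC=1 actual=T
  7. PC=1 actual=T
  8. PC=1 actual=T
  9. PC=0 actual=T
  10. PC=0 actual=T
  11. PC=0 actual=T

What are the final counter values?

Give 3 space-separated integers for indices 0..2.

Answer: 3 3 0

Derivation:
Ev 1: PC=1 idx=1 pred=N actual=N -> ctr[1]=0
Ev 2: PC=1 idx=1 pred=N actual=T -> ctr[1]=1
Ev 3: PC=1 idx=1 pred=N actual=N -> ctr[1]=0
Ev 4: PC=2 idx=2 pred=N actual=N -> ctr[2]=0
Ev 5: PC=1 idx=1 pred=N actual=N -> ctr[1]=0
Ev 6: PC=1 idx=1 pred=N actual=T -> ctr[1]=1
Ev 7: PC=1 idx=1 pred=N actual=T -> ctr[1]=2
Ev 8: PC=1 idx=1 pred=T actual=T -> ctr[1]=3
Ev 9: PC=0 idx=0 pred=N actual=T -> ctr[0]=2
Ev 10: PC=0 idx=0 pred=T actual=T -> ctr[0]=3
Ev 11: PC=0 idx=0 pred=T actual=T -> ctr[0]=3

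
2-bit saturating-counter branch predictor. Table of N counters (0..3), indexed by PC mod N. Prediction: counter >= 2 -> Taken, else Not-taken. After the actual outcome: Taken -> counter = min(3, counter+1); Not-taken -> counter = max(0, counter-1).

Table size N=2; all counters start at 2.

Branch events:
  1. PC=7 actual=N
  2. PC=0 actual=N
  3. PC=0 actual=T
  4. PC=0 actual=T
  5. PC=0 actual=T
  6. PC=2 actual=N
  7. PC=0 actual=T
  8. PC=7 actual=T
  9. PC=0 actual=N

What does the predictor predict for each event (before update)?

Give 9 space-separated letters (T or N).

Answer: T T N T T T T N T

Derivation:
Ev 1: PC=7 idx=1 pred=T actual=N -> ctr[1]=1
Ev 2: PC=0 idx=0 pred=T actual=N -> ctr[0]=1
Ev 3: PC=0 idx=0 pred=N actual=T -> ctr[0]=2
Ev 4: PC=0 idx=0 pred=T actual=T -> ctr[0]=3
Ev 5: PC=0 idx=0 pred=T actual=T -> ctr[0]=3
Ev 6: PC=2 idx=0 pred=T actual=N -> ctr[0]=2
Ev 7: PC=0 idx=0 pred=T actual=T -> ctr[0]=3
Ev 8: PC=7 idx=1 pred=N actual=T -> ctr[1]=2
Ev 9: PC=0 idx=0 pred=T actual=N -> ctr[0]=2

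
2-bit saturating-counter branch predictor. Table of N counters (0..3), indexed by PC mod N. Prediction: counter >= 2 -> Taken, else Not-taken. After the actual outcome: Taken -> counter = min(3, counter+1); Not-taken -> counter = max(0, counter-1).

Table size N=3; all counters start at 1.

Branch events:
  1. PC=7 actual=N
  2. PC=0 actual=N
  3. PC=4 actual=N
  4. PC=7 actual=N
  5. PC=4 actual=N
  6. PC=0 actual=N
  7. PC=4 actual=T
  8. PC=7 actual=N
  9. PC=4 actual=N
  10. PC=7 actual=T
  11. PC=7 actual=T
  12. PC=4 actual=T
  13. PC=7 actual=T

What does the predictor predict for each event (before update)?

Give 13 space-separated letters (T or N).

Ev 1: PC=7 idx=1 pred=N actual=N -> ctr[1]=0
Ev 2: PC=0 idx=0 pred=N actual=N -> ctr[0]=0
Ev 3: PC=4 idx=1 pred=N actual=N -> ctr[1]=0
Ev 4: PC=7 idx=1 pred=N actual=N -> ctr[1]=0
Ev 5: PC=4 idx=1 pred=N actual=N -> ctr[1]=0
Ev 6: PC=0 idx=0 pred=N actual=N -> ctr[0]=0
Ev 7: PC=4 idx=1 pred=N actual=T -> ctr[1]=1
Ev 8: PC=7 idx=1 pred=N actual=N -> ctr[1]=0
Ev 9: PC=4 idx=1 pred=N actual=N -> ctr[1]=0
Ev 10: PC=7 idx=1 pred=N actual=T -> ctr[1]=1
Ev 11: PC=7 idx=1 pred=N actual=T -> ctr[1]=2
Ev 12: PC=4 idx=1 pred=T actual=T -> ctr[1]=3
Ev 13: PC=7 idx=1 pred=T actual=T -> ctr[1]=3

Answer: N N N N N N N N N N N T T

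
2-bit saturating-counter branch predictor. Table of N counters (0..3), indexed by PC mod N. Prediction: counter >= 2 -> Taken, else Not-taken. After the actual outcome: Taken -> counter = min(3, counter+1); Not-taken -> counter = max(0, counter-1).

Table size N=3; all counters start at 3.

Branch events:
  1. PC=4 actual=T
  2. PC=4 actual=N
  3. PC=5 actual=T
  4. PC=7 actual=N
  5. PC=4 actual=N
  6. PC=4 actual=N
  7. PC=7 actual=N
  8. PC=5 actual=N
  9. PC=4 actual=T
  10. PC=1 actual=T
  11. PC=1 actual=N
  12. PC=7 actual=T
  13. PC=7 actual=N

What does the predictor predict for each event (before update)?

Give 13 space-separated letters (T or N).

Ev 1: PC=4 idx=1 pred=T actual=T -> ctr[1]=3
Ev 2: PC=4 idx=1 pred=T actual=N -> ctr[1]=2
Ev 3: PC=5 idx=2 pred=T actual=T -> ctr[2]=3
Ev 4: PC=7 idx=1 pred=T actual=N -> ctr[1]=1
Ev 5: PC=4 idx=1 pred=N actual=N -> ctr[1]=0
Ev 6: PC=4 idx=1 pred=N actual=N -> ctr[1]=0
Ev 7: PC=7 idx=1 pred=N actual=N -> ctr[1]=0
Ev 8: PC=5 idx=2 pred=T actual=N -> ctr[2]=2
Ev 9: PC=4 idx=1 pred=N actual=T -> ctr[1]=1
Ev 10: PC=1 idx=1 pred=N actual=T -> ctr[1]=2
Ev 11: PC=1 idx=1 pred=T actual=N -> ctr[1]=1
Ev 12: PC=7 idx=1 pred=N actual=T -> ctr[1]=2
Ev 13: PC=7 idx=1 pred=T actual=N -> ctr[1]=1

Answer: T T T T N N N T N N T N T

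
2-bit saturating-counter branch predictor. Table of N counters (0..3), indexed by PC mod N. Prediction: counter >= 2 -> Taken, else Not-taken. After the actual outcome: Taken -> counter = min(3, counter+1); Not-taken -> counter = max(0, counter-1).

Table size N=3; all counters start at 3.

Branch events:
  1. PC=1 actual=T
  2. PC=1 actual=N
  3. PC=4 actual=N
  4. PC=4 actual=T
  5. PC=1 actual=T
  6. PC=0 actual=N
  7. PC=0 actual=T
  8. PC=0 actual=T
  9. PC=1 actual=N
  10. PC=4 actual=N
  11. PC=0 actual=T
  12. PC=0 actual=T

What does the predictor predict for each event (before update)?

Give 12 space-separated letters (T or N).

Answer: T T T N T T T T T T T T

Derivation:
Ev 1: PC=1 idx=1 pred=T actual=T -> ctr[1]=3
Ev 2: PC=1 idx=1 pred=T actual=N -> ctr[1]=2
Ev 3: PC=4 idx=1 pred=T actual=N -> ctr[1]=1
Ev 4: PC=4 idx=1 pred=N actual=T -> ctr[1]=2
Ev 5: PC=1 idx=1 pred=T actual=T -> ctr[1]=3
Ev 6: PC=0 idx=0 pred=T actual=N -> ctr[0]=2
Ev 7: PC=0 idx=0 pred=T actual=T -> ctr[0]=3
Ev 8: PC=0 idx=0 pred=T actual=T -> ctr[0]=3
Ev 9: PC=1 idx=1 pred=T actual=N -> ctr[1]=2
Ev 10: PC=4 idx=1 pred=T actual=N -> ctr[1]=1
Ev 11: PC=0 idx=0 pred=T actual=T -> ctr[0]=3
Ev 12: PC=0 idx=0 pred=T actual=T -> ctr[0]=3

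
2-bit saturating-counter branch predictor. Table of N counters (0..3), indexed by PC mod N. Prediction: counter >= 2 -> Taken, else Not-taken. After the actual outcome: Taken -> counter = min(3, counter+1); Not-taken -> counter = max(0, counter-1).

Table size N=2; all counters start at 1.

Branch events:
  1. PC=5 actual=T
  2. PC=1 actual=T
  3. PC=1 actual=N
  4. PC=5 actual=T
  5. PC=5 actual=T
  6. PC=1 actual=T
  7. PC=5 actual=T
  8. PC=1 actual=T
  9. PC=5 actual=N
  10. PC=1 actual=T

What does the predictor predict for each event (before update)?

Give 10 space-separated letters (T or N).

Ev 1: PC=5 idx=1 pred=N actual=T -> ctr[1]=2
Ev 2: PC=1 idx=1 pred=T actual=T -> ctr[1]=3
Ev 3: PC=1 idx=1 pred=T actual=N -> ctr[1]=2
Ev 4: PC=5 idx=1 pred=T actual=T -> ctr[1]=3
Ev 5: PC=5 idx=1 pred=T actual=T -> ctr[1]=3
Ev 6: PC=1 idx=1 pred=T actual=T -> ctr[1]=3
Ev 7: PC=5 idx=1 pred=T actual=T -> ctr[1]=3
Ev 8: PC=1 idx=1 pred=T actual=T -> ctr[1]=3
Ev 9: PC=5 idx=1 pred=T actual=N -> ctr[1]=2
Ev 10: PC=1 idx=1 pred=T actual=T -> ctr[1]=3

Answer: N T T T T T T T T T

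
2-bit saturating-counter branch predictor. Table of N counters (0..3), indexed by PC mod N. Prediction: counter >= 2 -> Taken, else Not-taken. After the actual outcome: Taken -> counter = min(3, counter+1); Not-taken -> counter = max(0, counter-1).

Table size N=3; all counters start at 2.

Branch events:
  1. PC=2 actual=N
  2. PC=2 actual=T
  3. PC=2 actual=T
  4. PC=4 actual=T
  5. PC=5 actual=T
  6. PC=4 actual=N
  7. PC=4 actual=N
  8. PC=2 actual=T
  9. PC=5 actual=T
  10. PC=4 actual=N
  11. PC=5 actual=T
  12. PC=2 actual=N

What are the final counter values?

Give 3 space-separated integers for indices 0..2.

Answer: 2 0 2

Derivation:
Ev 1: PC=2 idx=2 pred=T actual=N -> ctr[2]=1
Ev 2: PC=2 idx=2 pred=N actual=T -> ctr[2]=2
Ev 3: PC=2 idx=2 pred=T actual=T -> ctr[2]=3
Ev 4: PC=4 idx=1 pred=T actual=T -> ctr[1]=3
Ev 5: PC=5 idx=2 pred=T actual=T -> ctr[2]=3
Ev 6: PC=4 idx=1 pred=T actual=N -> ctr[1]=2
Ev 7: PC=4 idx=1 pred=T actual=N -> ctr[1]=1
Ev 8: PC=2 idx=2 pred=T actual=T -> ctr[2]=3
Ev 9: PC=5 idx=2 pred=T actual=T -> ctr[2]=3
Ev 10: PC=4 idx=1 pred=N actual=N -> ctr[1]=0
Ev 11: PC=5 idx=2 pred=T actual=T -> ctr[2]=3
Ev 12: PC=2 idx=2 pred=T actual=N -> ctr[2]=2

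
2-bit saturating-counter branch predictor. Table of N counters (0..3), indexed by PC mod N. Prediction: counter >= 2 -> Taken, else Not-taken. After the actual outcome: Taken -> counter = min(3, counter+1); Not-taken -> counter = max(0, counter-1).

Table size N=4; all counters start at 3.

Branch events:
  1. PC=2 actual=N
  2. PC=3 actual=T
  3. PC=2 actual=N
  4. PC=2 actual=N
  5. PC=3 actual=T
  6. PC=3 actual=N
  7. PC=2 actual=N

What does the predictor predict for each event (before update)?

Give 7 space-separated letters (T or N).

Answer: T T T N T T N

Derivation:
Ev 1: PC=2 idx=2 pred=T actual=N -> ctr[2]=2
Ev 2: PC=3 idx=3 pred=T actual=T -> ctr[3]=3
Ev 3: PC=2 idx=2 pred=T actual=N -> ctr[2]=1
Ev 4: PC=2 idx=2 pred=N actual=N -> ctr[2]=0
Ev 5: PC=3 idx=3 pred=T actual=T -> ctr[3]=3
Ev 6: PC=3 idx=3 pred=T actual=N -> ctr[3]=2
Ev 7: PC=2 idx=2 pred=N actual=N -> ctr[2]=0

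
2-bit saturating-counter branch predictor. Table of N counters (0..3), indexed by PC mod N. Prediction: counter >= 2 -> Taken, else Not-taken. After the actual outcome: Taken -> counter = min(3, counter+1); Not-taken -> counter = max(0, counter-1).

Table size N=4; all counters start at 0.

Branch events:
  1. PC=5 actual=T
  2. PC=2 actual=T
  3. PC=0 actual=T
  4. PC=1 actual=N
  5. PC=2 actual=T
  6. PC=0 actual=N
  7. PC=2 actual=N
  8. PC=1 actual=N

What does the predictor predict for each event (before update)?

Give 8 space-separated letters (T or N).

Answer: N N N N N N T N

Derivation:
Ev 1: PC=5 idx=1 pred=N actual=T -> ctr[1]=1
Ev 2: PC=2 idx=2 pred=N actual=T -> ctr[2]=1
Ev 3: PC=0 idx=0 pred=N actual=T -> ctr[0]=1
Ev 4: PC=1 idx=1 pred=N actual=N -> ctr[1]=0
Ev 5: PC=2 idx=2 pred=N actual=T -> ctr[2]=2
Ev 6: PC=0 idx=0 pred=N actual=N -> ctr[0]=0
Ev 7: PC=2 idx=2 pred=T actual=N -> ctr[2]=1
Ev 8: PC=1 idx=1 pred=N actual=N -> ctr[1]=0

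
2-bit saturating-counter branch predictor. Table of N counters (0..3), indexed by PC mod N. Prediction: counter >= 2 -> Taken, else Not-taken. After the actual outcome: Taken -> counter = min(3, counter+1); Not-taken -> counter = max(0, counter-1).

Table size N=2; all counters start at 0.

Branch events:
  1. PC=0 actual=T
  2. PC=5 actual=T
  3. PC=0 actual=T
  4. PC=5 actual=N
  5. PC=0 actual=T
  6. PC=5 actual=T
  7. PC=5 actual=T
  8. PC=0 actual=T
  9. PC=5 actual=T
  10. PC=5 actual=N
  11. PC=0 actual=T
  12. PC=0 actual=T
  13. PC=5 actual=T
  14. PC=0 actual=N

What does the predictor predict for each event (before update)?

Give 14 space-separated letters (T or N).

Answer: N N N N T N N T T T T T T T

Derivation:
Ev 1: PC=0 idx=0 pred=N actual=T -> ctr[0]=1
Ev 2: PC=5 idx=1 pred=N actual=T -> ctr[1]=1
Ev 3: PC=0 idx=0 pred=N actual=T -> ctr[0]=2
Ev 4: PC=5 idx=1 pred=N actual=N -> ctr[1]=0
Ev 5: PC=0 idx=0 pred=T actual=T -> ctr[0]=3
Ev 6: PC=5 idx=1 pred=N actual=T -> ctr[1]=1
Ev 7: PC=5 idx=1 pred=N actual=T -> ctr[1]=2
Ev 8: PC=0 idx=0 pred=T actual=T -> ctr[0]=3
Ev 9: PC=5 idx=1 pred=T actual=T -> ctr[1]=3
Ev 10: PC=5 idx=1 pred=T actual=N -> ctr[1]=2
Ev 11: PC=0 idx=0 pred=T actual=T -> ctr[0]=3
Ev 12: PC=0 idx=0 pred=T actual=T -> ctr[0]=3
Ev 13: PC=5 idx=1 pred=T actual=T -> ctr[1]=3
Ev 14: PC=0 idx=0 pred=T actual=N -> ctr[0]=2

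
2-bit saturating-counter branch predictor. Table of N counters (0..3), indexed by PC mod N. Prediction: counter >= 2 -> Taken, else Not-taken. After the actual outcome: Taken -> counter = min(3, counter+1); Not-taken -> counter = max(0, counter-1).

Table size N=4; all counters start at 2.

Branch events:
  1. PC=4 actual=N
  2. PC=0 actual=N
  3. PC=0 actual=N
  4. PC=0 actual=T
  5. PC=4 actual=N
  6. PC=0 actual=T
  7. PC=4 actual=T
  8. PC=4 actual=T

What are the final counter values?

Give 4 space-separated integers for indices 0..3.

Answer: 3 2 2 2

Derivation:
Ev 1: PC=4 idx=0 pred=T actual=N -> ctr[0]=1
Ev 2: PC=0 idx=0 pred=N actual=N -> ctr[0]=0
Ev 3: PC=0 idx=0 pred=N actual=N -> ctr[0]=0
Ev 4: PC=0 idx=0 pred=N actual=T -> ctr[0]=1
Ev 5: PC=4 idx=0 pred=N actual=N -> ctr[0]=0
Ev 6: PC=0 idx=0 pred=N actual=T -> ctr[0]=1
Ev 7: PC=4 idx=0 pred=N actual=T -> ctr[0]=2
Ev 8: PC=4 idx=0 pred=T actual=T -> ctr[0]=3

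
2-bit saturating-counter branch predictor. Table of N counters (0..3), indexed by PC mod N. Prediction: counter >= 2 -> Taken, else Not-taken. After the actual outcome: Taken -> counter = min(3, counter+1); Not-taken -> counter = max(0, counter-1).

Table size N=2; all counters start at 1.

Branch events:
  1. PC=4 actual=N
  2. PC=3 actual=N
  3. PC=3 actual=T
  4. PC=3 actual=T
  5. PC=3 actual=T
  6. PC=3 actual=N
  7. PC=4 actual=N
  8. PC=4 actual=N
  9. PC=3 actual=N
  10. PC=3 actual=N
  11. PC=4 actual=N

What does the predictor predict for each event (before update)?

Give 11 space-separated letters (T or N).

Answer: N N N N T T N N T N N

Derivation:
Ev 1: PC=4 idx=0 pred=N actual=N -> ctr[0]=0
Ev 2: PC=3 idx=1 pred=N actual=N -> ctr[1]=0
Ev 3: PC=3 idx=1 pred=N actual=T -> ctr[1]=1
Ev 4: PC=3 idx=1 pred=N actual=T -> ctr[1]=2
Ev 5: PC=3 idx=1 pred=T actual=T -> ctr[1]=3
Ev 6: PC=3 idx=1 pred=T actual=N -> ctr[1]=2
Ev 7: PC=4 idx=0 pred=N actual=N -> ctr[0]=0
Ev 8: PC=4 idx=0 pred=N actual=N -> ctr[0]=0
Ev 9: PC=3 idx=1 pred=T actual=N -> ctr[1]=1
Ev 10: PC=3 idx=1 pred=N actual=N -> ctr[1]=0
Ev 11: PC=4 idx=0 pred=N actual=N -> ctr[0]=0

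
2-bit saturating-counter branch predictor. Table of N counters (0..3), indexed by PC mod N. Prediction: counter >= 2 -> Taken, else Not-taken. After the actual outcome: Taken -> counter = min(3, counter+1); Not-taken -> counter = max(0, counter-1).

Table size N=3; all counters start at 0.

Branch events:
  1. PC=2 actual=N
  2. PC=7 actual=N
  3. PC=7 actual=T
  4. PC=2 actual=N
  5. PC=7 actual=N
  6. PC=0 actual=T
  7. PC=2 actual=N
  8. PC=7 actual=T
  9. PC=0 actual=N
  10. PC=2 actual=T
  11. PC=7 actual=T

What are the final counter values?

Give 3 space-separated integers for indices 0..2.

Ev 1: PC=2 idx=2 pred=N actual=N -> ctr[2]=0
Ev 2: PC=7 idx=1 pred=N actual=N -> ctr[1]=0
Ev 3: PC=7 idx=1 pred=N actual=T -> ctr[1]=1
Ev 4: PC=2 idx=2 pred=N actual=N -> ctr[2]=0
Ev 5: PC=7 idx=1 pred=N actual=N -> ctr[1]=0
Ev 6: PC=0 idx=0 pred=N actual=T -> ctr[0]=1
Ev 7: PC=2 idx=2 pred=N actual=N -> ctr[2]=0
Ev 8: PC=7 idx=1 pred=N actual=T -> ctr[1]=1
Ev 9: PC=0 idx=0 pred=N actual=N -> ctr[0]=0
Ev 10: PC=2 idx=2 pred=N actual=T -> ctr[2]=1
Ev 11: PC=7 idx=1 pred=N actual=T -> ctr[1]=2

Answer: 0 2 1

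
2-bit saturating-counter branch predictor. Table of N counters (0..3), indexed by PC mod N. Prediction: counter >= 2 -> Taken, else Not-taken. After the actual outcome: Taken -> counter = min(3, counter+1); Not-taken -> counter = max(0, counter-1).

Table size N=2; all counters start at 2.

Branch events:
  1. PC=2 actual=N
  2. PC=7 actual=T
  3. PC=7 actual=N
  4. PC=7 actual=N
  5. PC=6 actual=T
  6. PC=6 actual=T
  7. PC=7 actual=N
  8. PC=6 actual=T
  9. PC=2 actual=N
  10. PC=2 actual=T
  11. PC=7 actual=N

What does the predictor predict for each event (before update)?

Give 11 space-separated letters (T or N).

Ev 1: PC=2 idx=0 pred=T actual=N -> ctr[0]=1
Ev 2: PC=7 idx=1 pred=T actual=T -> ctr[1]=3
Ev 3: PC=7 idx=1 pred=T actual=N -> ctr[1]=2
Ev 4: PC=7 idx=1 pred=T actual=N -> ctr[1]=1
Ev 5: PC=6 idx=0 pred=N actual=T -> ctr[0]=2
Ev 6: PC=6 idx=0 pred=T actual=T -> ctr[0]=3
Ev 7: PC=7 idx=1 pred=N actual=N -> ctr[1]=0
Ev 8: PC=6 idx=0 pred=T actual=T -> ctr[0]=3
Ev 9: PC=2 idx=0 pred=T actual=N -> ctr[0]=2
Ev 10: PC=2 idx=0 pred=T actual=T -> ctr[0]=3
Ev 11: PC=7 idx=1 pred=N actual=N -> ctr[1]=0

Answer: T T T T N T N T T T N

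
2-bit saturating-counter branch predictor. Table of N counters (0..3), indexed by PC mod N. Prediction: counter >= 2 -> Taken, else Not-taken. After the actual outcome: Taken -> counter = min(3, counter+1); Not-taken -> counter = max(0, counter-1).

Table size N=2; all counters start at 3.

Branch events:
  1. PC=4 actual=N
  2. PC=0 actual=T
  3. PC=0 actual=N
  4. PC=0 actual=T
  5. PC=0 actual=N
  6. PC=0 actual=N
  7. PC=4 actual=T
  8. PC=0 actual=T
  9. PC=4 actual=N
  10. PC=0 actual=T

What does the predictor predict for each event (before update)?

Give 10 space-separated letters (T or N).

Answer: T T T T T T N T T T

Derivation:
Ev 1: PC=4 idx=0 pred=T actual=N -> ctr[0]=2
Ev 2: PC=0 idx=0 pred=T actual=T -> ctr[0]=3
Ev 3: PC=0 idx=0 pred=T actual=N -> ctr[0]=2
Ev 4: PC=0 idx=0 pred=T actual=T -> ctr[0]=3
Ev 5: PC=0 idx=0 pred=T actual=N -> ctr[0]=2
Ev 6: PC=0 idx=0 pred=T actual=N -> ctr[0]=1
Ev 7: PC=4 idx=0 pred=N actual=T -> ctr[0]=2
Ev 8: PC=0 idx=0 pred=T actual=T -> ctr[0]=3
Ev 9: PC=4 idx=0 pred=T actual=N -> ctr[0]=2
Ev 10: PC=0 idx=0 pred=T actual=T -> ctr[0]=3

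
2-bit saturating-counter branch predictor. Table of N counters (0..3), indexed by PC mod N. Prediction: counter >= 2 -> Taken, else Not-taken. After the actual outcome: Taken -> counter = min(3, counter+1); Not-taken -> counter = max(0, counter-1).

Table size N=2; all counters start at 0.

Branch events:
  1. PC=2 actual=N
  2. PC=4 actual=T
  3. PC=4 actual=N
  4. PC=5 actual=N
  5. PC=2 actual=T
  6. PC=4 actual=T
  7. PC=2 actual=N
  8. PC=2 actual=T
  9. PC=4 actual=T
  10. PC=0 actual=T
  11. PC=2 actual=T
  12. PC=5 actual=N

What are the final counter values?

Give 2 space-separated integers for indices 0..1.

Ev 1: PC=2 idx=0 pred=N actual=N -> ctr[0]=0
Ev 2: PC=4 idx=0 pred=N actual=T -> ctr[0]=1
Ev 3: PC=4 idx=0 pred=N actual=N -> ctr[0]=0
Ev 4: PC=5 idx=1 pred=N actual=N -> ctr[1]=0
Ev 5: PC=2 idx=0 pred=N actual=T -> ctr[0]=1
Ev 6: PC=4 idx=0 pred=N actual=T -> ctr[0]=2
Ev 7: PC=2 idx=0 pred=T actual=N -> ctr[0]=1
Ev 8: PC=2 idx=0 pred=N actual=T -> ctr[0]=2
Ev 9: PC=4 idx=0 pred=T actual=T -> ctr[0]=3
Ev 10: PC=0 idx=0 pred=T actual=T -> ctr[0]=3
Ev 11: PC=2 idx=0 pred=T actual=T -> ctr[0]=3
Ev 12: PC=5 idx=1 pred=N actual=N -> ctr[1]=0

Answer: 3 0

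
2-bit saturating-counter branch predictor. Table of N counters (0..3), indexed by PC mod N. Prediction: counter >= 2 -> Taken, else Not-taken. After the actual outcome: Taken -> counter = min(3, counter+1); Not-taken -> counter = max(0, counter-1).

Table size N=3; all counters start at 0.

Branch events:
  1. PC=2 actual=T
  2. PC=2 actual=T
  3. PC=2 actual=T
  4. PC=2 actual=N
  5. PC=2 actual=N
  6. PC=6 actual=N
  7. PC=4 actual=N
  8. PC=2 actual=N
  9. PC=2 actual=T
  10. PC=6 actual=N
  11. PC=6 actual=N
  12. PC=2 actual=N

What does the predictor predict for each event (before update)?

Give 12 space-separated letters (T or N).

Ev 1: PC=2 idx=2 pred=N actual=T -> ctr[2]=1
Ev 2: PC=2 idx=2 pred=N actual=T -> ctr[2]=2
Ev 3: PC=2 idx=2 pred=T actual=T -> ctr[2]=3
Ev 4: PC=2 idx=2 pred=T actual=N -> ctr[2]=2
Ev 5: PC=2 idx=2 pred=T actual=N -> ctr[2]=1
Ev 6: PC=6 idx=0 pred=N actual=N -> ctr[0]=0
Ev 7: PC=4 idx=1 pred=N actual=N -> ctr[1]=0
Ev 8: PC=2 idx=2 pred=N actual=N -> ctr[2]=0
Ev 9: PC=2 idx=2 pred=N actual=T -> ctr[2]=1
Ev 10: PC=6 idx=0 pred=N actual=N -> ctr[0]=0
Ev 11: PC=6 idx=0 pred=N actual=N -> ctr[0]=0
Ev 12: PC=2 idx=2 pred=N actual=N -> ctr[2]=0

Answer: N N T T T N N N N N N N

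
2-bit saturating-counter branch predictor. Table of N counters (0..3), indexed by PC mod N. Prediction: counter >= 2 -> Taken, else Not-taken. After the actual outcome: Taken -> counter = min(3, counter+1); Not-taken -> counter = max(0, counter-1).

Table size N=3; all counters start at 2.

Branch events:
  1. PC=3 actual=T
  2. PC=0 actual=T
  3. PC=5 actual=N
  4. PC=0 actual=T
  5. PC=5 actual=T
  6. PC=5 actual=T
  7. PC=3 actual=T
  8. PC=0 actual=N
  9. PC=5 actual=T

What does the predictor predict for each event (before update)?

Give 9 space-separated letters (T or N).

Ev 1: PC=3 idx=0 pred=T actual=T -> ctr[0]=3
Ev 2: PC=0 idx=0 pred=T actual=T -> ctr[0]=3
Ev 3: PC=5 idx=2 pred=T actual=N -> ctr[2]=1
Ev 4: PC=0 idx=0 pred=T actual=T -> ctr[0]=3
Ev 5: PC=5 idx=2 pred=N actual=T -> ctr[2]=2
Ev 6: PC=5 idx=2 pred=T actual=T -> ctr[2]=3
Ev 7: PC=3 idx=0 pred=T actual=T -> ctr[0]=3
Ev 8: PC=0 idx=0 pred=T actual=N -> ctr[0]=2
Ev 9: PC=5 idx=2 pred=T actual=T -> ctr[2]=3

Answer: T T T T N T T T T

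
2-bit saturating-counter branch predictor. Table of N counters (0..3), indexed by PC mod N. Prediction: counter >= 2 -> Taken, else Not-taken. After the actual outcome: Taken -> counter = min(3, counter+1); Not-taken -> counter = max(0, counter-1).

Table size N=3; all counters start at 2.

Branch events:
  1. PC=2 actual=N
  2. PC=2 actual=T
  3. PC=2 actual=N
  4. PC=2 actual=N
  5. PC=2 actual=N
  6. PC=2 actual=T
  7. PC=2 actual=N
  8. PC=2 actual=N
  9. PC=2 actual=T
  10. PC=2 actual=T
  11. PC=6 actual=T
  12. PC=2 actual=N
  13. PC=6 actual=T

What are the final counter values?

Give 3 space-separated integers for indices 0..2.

Answer: 3 2 1

Derivation:
Ev 1: PC=2 idx=2 pred=T actual=N -> ctr[2]=1
Ev 2: PC=2 idx=2 pred=N actual=T -> ctr[2]=2
Ev 3: PC=2 idx=2 pred=T actual=N -> ctr[2]=1
Ev 4: PC=2 idx=2 pred=N actual=N -> ctr[2]=0
Ev 5: PC=2 idx=2 pred=N actual=N -> ctr[2]=0
Ev 6: PC=2 idx=2 pred=N actual=T -> ctr[2]=1
Ev 7: PC=2 idx=2 pred=N actual=N -> ctr[2]=0
Ev 8: PC=2 idx=2 pred=N actual=N -> ctr[2]=0
Ev 9: PC=2 idx=2 pred=N actual=T -> ctr[2]=1
Ev 10: PC=2 idx=2 pred=N actual=T -> ctr[2]=2
Ev 11: PC=6 idx=0 pred=T actual=T -> ctr[0]=3
Ev 12: PC=2 idx=2 pred=T actual=N -> ctr[2]=1
Ev 13: PC=6 idx=0 pred=T actual=T -> ctr[0]=3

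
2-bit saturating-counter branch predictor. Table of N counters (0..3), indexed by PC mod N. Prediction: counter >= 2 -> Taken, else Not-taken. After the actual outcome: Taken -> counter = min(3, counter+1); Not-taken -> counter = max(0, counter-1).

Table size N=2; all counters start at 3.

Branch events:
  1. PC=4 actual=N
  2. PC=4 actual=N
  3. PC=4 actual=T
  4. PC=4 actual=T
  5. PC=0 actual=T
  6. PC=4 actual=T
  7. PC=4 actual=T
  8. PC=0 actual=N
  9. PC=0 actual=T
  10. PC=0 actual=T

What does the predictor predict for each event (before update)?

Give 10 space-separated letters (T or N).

Ev 1: PC=4 idx=0 pred=T actual=N -> ctr[0]=2
Ev 2: PC=4 idx=0 pred=T actual=N -> ctr[0]=1
Ev 3: PC=4 idx=0 pred=N actual=T -> ctr[0]=2
Ev 4: PC=4 idx=0 pred=T actual=T -> ctr[0]=3
Ev 5: PC=0 idx=0 pred=T actual=T -> ctr[0]=3
Ev 6: PC=4 idx=0 pred=T actual=T -> ctr[0]=3
Ev 7: PC=4 idx=0 pred=T actual=T -> ctr[0]=3
Ev 8: PC=0 idx=0 pred=T actual=N -> ctr[0]=2
Ev 9: PC=0 idx=0 pred=T actual=T -> ctr[0]=3
Ev 10: PC=0 idx=0 pred=T actual=T -> ctr[0]=3

Answer: T T N T T T T T T T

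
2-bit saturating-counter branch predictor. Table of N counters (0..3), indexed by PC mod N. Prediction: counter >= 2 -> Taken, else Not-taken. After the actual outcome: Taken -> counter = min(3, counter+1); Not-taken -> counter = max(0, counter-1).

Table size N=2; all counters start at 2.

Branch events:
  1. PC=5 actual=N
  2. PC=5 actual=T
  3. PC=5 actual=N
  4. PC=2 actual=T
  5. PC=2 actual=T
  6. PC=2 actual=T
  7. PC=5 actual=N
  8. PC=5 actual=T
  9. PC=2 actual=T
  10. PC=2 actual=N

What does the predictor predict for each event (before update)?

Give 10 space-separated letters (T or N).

Answer: T N T T T T N N T T

Derivation:
Ev 1: PC=5 idx=1 pred=T actual=N -> ctr[1]=1
Ev 2: PC=5 idx=1 pred=N actual=T -> ctr[1]=2
Ev 3: PC=5 idx=1 pred=T actual=N -> ctr[1]=1
Ev 4: PC=2 idx=0 pred=T actual=T -> ctr[0]=3
Ev 5: PC=2 idx=0 pred=T actual=T -> ctr[0]=3
Ev 6: PC=2 idx=0 pred=T actual=T -> ctr[0]=3
Ev 7: PC=5 idx=1 pred=N actual=N -> ctr[1]=0
Ev 8: PC=5 idx=1 pred=N actual=T -> ctr[1]=1
Ev 9: PC=2 idx=0 pred=T actual=T -> ctr[0]=3
Ev 10: PC=2 idx=0 pred=T actual=N -> ctr[0]=2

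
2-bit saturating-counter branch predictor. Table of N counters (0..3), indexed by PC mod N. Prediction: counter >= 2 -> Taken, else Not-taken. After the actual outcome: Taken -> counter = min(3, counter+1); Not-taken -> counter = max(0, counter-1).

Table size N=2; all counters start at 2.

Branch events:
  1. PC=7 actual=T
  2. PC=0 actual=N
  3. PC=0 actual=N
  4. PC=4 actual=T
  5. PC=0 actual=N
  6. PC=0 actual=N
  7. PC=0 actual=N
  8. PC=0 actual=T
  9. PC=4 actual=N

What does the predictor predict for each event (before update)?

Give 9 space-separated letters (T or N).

Ev 1: PC=7 idx=1 pred=T actual=T -> ctr[1]=3
Ev 2: PC=0 idx=0 pred=T actual=N -> ctr[0]=1
Ev 3: PC=0 idx=0 pred=N actual=N -> ctr[0]=0
Ev 4: PC=4 idx=0 pred=N actual=T -> ctr[0]=1
Ev 5: PC=0 idx=0 pred=N actual=N -> ctr[0]=0
Ev 6: PC=0 idx=0 pred=N actual=N -> ctr[0]=0
Ev 7: PC=0 idx=0 pred=N actual=N -> ctr[0]=0
Ev 8: PC=0 idx=0 pred=N actual=T -> ctr[0]=1
Ev 9: PC=4 idx=0 pred=N actual=N -> ctr[0]=0

Answer: T T N N N N N N N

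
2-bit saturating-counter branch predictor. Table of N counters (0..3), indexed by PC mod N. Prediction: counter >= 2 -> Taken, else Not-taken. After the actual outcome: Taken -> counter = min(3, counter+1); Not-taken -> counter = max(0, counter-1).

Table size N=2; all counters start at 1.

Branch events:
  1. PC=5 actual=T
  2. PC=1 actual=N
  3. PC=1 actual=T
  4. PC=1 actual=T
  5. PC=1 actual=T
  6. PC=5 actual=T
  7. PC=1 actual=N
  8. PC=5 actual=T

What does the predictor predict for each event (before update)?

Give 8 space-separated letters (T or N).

Ev 1: PC=5 idx=1 pred=N actual=T -> ctr[1]=2
Ev 2: PC=1 idx=1 pred=T actual=N -> ctr[1]=1
Ev 3: PC=1 idx=1 pred=N actual=T -> ctr[1]=2
Ev 4: PC=1 idx=1 pred=T actual=T -> ctr[1]=3
Ev 5: PC=1 idx=1 pred=T actual=T -> ctr[1]=3
Ev 6: PC=5 idx=1 pred=T actual=T -> ctr[1]=3
Ev 7: PC=1 idx=1 pred=T actual=N -> ctr[1]=2
Ev 8: PC=5 idx=1 pred=T actual=T -> ctr[1]=3

Answer: N T N T T T T T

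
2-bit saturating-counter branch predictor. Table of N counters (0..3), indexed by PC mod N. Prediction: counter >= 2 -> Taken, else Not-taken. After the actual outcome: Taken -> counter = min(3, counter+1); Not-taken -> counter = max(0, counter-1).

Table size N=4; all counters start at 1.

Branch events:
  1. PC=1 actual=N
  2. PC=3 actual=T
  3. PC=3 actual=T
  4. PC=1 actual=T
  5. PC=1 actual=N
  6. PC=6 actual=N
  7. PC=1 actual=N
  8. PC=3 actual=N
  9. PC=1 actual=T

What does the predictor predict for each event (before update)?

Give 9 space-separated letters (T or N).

Answer: N N T N N N N T N

Derivation:
Ev 1: PC=1 idx=1 pred=N actual=N -> ctr[1]=0
Ev 2: PC=3 idx=3 pred=N actual=T -> ctr[3]=2
Ev 3: PC=3 idx=3 pred=T actual=T -> ctr[3]=3
Ev 4: PC=1 idx=1 pred=N actual=T -> ctr[1]=1
Ev 5: PC=1 idx=1 pred=N actual=N -> ctr[1]=0
Ev 6: PC=6 idx=2 pred=N actual=N -> ctr[2]=0
Ev 7: PC=1 idx=1 pred=N actual=N -> ctr[1]=0
Ev 8: PC=3 idx=3 pred=T actual=N -> ctr[3]=2
Ev 9: PC=1 idx=1 pred=N actual=T -> ctr[1]=1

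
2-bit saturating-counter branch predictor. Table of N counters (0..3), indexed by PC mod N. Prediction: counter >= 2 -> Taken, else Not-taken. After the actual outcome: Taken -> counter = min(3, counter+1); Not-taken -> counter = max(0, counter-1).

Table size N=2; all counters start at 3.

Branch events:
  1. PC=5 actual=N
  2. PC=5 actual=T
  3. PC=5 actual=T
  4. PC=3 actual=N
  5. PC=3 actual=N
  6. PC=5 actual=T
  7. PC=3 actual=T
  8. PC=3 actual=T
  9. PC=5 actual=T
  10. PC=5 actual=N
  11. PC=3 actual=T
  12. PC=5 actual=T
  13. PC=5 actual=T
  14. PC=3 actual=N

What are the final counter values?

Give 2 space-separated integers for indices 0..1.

Answer: 3 2

Derivation:
Ev 1: PC=5 idx=1 pred=T actual=N -> ctr[1]=2
Ev 2: PC=5 idx=1 pred=T actual=T -> ctr[1]=3
Ev 3: PC=5 idx=1 pred=T actual=T -> ctr[1]=3
Ev 4: PC=3 idx=1 pred=T actual=N -> ctr[1]=2
Ev 5: PC=3 idx=1 pred=T actual=N -> ctr[1]=1
Ev 6: PC=5 idx=1 pred=N actual=T -> ctr[1]=2
Ev 7: PC=3 idx=1 pred=T actual=T -> ctr[1]=3
Ev 8: PC=3 idx=1 pred=T actual=T -> ctr[1]=3
Ev 9: PC=5 idx=1 pred=T actual=T -> ctr[1]=3
Ev 10: PC=5 idx=1 pred=T actual=N -> ctr[1]=2
Ev 11: PC=3 idx=1 pred=T actual=T -> ctr[1]=3
Ev 12: PC=5 idx=1 pred=T actual=T -> ctr[1]=3
Ev 13: PC=5 idx=1 pred=T actual=T -> ctr[1]=3
Ev 14: PC=3 idx=1 pred=T actual=N -> ctr[1]=2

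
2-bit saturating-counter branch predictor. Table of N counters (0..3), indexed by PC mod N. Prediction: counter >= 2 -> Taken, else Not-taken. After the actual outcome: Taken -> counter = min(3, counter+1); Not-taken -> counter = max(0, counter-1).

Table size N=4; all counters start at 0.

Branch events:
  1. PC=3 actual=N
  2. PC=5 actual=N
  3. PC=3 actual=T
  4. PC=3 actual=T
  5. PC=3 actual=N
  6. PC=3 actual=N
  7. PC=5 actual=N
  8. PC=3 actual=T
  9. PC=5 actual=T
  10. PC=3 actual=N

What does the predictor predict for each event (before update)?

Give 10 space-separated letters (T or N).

Answer: N N N N T N N N N N

Derivation:
Ev 1: PC=3 idx=3 pred=N actual=N -> ctr[3]=0
Ev 2: PC=5 idx=1 pred=N actual=N -> ctr[1]=0
Ev 3: PC=3 idx=3 pred=N actual=T -> ctr[3]=1
Ev 4: PC=3 idx=3 pred=N actual=T -> ctr[3]=2
Ev 5: PC=3 idx=3 pred=T actual=N -> ctr[3]=1
Ev 6: PC=3 idx=3 pred=N actual=N -> ctr[3]=0
Ev 7: PC=5 idx=1 pred=N actual=N -> ctr[1]=0
Ev 8: PC=3 idx=3 pred=N actual=T -> ctr[3]=1
Ev 9: PC=5 idx=1 pred=N actual=T -> ctr[1]=1
Ev 10: PC=3 idx=3 pred=N actual=N -> ctr[3]=0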